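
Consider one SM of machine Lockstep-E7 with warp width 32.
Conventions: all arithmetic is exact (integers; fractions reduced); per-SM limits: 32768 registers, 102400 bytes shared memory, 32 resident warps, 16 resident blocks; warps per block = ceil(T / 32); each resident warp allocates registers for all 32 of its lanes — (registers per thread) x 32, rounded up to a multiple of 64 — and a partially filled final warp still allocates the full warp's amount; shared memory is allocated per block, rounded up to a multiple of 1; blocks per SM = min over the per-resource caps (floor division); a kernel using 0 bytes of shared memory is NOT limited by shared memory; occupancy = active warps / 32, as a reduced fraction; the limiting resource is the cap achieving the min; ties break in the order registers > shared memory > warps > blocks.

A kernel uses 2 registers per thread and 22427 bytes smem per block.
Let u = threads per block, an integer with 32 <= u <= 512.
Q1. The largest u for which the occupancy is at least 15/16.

Answer: u = 512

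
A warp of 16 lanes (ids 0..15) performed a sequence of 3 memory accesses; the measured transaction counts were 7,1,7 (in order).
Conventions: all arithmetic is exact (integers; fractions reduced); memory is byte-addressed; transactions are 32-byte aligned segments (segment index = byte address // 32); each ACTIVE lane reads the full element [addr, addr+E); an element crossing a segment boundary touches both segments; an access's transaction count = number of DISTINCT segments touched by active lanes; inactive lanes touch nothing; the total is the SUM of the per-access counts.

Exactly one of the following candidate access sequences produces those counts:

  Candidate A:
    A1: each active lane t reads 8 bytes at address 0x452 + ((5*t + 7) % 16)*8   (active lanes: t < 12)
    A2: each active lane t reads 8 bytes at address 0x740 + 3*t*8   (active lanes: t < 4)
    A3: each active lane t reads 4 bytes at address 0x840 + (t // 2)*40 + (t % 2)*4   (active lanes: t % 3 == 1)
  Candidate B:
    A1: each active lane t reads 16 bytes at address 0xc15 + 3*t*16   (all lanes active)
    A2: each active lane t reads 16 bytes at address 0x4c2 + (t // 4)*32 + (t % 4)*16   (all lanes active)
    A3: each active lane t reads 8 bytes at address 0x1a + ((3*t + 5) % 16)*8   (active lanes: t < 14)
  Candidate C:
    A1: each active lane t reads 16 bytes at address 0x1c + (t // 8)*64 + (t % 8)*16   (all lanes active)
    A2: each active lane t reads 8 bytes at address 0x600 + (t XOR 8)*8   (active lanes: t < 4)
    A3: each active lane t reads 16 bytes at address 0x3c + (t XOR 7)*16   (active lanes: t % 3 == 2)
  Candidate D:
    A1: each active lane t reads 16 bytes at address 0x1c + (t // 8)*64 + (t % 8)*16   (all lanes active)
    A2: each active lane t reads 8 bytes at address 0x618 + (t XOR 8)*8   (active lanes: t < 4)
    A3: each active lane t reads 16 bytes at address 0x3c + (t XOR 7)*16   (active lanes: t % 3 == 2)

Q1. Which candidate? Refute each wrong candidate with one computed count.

A: A1 gives 5 transactions, not 7
B: A1 gives 24 transactions, not 7
D: A2 gives 2 transactions, not 1
C: all counts match (7,1,7)

Answer: C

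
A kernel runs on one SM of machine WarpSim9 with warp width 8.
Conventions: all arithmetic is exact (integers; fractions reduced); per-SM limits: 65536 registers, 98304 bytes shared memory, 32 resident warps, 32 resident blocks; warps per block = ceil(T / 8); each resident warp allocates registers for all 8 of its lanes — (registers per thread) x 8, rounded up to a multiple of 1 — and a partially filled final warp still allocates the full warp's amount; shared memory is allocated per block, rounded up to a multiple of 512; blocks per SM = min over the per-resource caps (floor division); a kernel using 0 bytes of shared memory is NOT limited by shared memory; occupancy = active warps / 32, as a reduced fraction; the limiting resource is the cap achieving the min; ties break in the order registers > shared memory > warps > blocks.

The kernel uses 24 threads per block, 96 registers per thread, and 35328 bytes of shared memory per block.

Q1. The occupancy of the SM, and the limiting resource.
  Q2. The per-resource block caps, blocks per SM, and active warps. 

Answer: occupancy 3/16, limited by shared memory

registers: 28 blocks
shared memory: 2 blocks
warps: 10 blocks
blocks: 32 blocks

Answer: 2 blocks, 6 active warps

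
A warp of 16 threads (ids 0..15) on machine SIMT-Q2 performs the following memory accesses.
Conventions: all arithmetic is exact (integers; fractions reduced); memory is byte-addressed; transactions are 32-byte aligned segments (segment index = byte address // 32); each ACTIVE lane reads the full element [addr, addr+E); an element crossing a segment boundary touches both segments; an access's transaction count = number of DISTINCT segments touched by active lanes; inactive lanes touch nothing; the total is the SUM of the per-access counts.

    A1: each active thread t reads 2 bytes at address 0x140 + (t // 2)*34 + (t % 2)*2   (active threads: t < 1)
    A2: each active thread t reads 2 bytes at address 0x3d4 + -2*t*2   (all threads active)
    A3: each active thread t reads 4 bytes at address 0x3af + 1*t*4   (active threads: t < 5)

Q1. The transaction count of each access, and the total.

A1: 1 transaction
A2: 3 transactions
A3: 2 transactions

Answer: 1,3,2; total 6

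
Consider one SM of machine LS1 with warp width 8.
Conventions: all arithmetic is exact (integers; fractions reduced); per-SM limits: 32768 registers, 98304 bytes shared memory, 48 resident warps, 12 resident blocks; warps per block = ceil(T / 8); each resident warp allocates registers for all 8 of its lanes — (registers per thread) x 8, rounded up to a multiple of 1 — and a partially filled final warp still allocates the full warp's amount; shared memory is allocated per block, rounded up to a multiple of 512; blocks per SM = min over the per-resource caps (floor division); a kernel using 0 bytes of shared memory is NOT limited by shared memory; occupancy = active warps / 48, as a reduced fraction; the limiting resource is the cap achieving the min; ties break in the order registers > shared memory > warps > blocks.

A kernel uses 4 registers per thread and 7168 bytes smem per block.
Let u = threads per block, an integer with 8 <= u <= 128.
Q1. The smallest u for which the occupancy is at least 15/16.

Answer: u = 25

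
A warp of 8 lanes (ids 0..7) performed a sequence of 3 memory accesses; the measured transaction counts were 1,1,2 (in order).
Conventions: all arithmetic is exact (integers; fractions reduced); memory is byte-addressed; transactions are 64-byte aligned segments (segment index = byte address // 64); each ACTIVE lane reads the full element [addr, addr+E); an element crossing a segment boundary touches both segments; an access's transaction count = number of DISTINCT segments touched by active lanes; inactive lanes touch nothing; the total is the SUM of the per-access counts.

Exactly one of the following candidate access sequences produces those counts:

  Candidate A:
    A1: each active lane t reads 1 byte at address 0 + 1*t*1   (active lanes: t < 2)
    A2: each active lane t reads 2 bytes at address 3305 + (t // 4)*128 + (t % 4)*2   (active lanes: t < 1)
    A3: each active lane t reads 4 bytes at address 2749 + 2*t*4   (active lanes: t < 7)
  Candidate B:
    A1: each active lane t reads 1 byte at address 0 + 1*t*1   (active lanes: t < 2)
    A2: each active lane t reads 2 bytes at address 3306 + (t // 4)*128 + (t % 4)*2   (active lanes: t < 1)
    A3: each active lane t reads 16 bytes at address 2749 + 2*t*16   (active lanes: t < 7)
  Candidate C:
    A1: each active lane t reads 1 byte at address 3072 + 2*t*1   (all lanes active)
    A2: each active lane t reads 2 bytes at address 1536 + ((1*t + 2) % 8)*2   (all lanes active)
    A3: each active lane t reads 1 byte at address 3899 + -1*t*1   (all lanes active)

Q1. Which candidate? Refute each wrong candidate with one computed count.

B: A3 gives 5 transactions, not 2
C: A3 gives 1 transaction, not 2
A: all counts match (1,1,2)

Answer: A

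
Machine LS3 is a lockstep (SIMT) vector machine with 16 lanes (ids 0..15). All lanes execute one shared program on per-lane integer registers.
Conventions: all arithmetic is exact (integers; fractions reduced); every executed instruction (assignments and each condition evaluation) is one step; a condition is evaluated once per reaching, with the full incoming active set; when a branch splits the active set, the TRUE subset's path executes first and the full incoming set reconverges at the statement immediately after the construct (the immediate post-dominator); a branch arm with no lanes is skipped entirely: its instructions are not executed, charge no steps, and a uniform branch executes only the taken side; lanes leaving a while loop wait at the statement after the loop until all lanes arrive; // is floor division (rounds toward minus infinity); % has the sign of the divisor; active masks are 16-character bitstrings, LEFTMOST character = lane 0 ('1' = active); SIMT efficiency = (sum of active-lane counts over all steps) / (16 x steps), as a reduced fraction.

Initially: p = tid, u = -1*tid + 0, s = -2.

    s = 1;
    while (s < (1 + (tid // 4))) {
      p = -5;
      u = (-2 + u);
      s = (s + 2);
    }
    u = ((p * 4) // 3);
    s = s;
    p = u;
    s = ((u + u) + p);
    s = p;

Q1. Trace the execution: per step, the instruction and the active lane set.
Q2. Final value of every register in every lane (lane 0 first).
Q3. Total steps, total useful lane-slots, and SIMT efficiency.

step 0: s <- 1                       1111111111111111
step 1: eval (s < (1 + (tid // 4)))  1111111111111111
step 2: p <- -5                      0000111111111111
step 3: u <- (-2 + u)                0000111111111111
step 4: s <- (s + 2)                 0000111111111111
step 5: eval (s < (1 + (tid // 4)))  0000111111111111
step 6: p <- -5                      0000000000001111
step 7: u <- (-2 + u)                0000000000001111
step 8: s <- (s + 2)                 0000000000001111
step 9: eval (s < (1 + (tid // 4)))  0000000000001111
step 10: u <- ((p * 4) // 3)          1111111111111111
step 11: s <- s                       1111111111111111
step 12: p <- u                       1111111111111111
step 13: s <- ((u + u) + p)           1111111111111111
step 14: s <- p                       1111111111111111

Answer: 15 steps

p: 0,1,2,4,-7,-7,-7,-7,-7,-7,-7,-7,-7,-7,-7,-7
u: 0,1,2,4,-7,-7,-7,-7,-7,-7,-7,-7,-7,-7,-7,-7
s: 0,1,2,4,-7,-7,-7,-7,-7,-7,-7,-7,-7,-7,-7,-7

steps = 15; useful = 176; efficiency = 176/240 = 11/15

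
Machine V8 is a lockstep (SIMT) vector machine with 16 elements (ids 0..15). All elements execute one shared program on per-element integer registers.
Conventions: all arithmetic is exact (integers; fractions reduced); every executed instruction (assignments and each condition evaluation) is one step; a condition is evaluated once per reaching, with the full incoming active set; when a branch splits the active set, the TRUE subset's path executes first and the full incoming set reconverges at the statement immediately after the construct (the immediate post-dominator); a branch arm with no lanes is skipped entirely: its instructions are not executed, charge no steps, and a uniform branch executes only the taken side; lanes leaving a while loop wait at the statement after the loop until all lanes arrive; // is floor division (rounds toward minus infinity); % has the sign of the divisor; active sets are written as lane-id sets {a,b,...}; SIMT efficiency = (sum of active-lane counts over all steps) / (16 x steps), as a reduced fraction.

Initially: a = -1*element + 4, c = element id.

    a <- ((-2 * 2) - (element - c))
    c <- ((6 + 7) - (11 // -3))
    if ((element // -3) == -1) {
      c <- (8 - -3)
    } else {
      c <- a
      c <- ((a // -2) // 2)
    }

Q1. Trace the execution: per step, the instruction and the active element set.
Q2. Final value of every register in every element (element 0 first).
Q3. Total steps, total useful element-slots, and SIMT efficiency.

step 0: a <- ((-2 * 2) - (element - c)) {0,1,2,3,4,5,6,7,8,9,10,11,12,13,14,15}
step 1: c <- ((6 + 7) - (11 // -3))  {0,1,2,3,4,5,6,7,8,9,10,11,12,13,14,15}
step 2: eval ((element // -3) == -1) {0,1,2,3,4,5,6,7,8,9,10,11,12,13,14,15}
step 3: c <- (8 - -3)                {1,2,3}
step 4: c <- a                       {0,4,5,6,7,8,9,10,11,12,13,14,15}
step 5: c <- ((a // -2) // 2)        {0,4,5,6,7,8,9,10,11,12,13,14,15}

Answer: 6 steps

a: -4,-4,-4,-4,-4,-4,-4,-4,-4,-4,-4,-4,-4,-4,-4,-4
c: 1,11,11,11,1,1,1,1,1,1,1,1,1,1,1,1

steps = 6; useful = 77; efficiency = 77/96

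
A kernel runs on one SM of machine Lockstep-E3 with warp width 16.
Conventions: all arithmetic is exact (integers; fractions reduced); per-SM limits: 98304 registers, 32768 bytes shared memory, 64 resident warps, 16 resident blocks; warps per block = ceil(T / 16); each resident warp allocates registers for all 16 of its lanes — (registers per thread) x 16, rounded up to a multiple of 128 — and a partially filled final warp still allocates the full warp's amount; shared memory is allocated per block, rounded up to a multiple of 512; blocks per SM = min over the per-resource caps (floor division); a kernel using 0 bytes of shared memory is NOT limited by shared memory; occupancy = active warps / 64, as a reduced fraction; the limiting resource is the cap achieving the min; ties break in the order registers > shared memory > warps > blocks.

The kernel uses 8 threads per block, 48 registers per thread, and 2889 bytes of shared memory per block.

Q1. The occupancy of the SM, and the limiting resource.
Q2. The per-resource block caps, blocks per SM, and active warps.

Answer: occupancy 5/32, limited by shared memory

registers: 128 blocks
shared memory: 10 blocks
warps: 64 blocks
blocks: 16 blocks

Answer: 10 blocks, 10 active warps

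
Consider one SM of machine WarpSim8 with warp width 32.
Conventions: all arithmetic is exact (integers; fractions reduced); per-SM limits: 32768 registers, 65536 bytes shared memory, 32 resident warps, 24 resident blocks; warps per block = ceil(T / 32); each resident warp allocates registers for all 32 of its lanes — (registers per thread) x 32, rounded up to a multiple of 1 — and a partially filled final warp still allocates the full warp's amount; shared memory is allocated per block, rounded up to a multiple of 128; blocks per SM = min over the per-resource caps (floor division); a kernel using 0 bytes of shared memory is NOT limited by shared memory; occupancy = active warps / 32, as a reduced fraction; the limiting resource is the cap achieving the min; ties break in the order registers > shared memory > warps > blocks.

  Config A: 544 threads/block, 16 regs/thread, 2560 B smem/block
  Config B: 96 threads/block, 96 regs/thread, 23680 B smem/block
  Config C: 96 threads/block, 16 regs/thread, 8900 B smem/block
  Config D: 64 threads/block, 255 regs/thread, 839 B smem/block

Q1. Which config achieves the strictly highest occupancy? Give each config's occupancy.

occupancies: A 17/32, B 3/16, C 21/32, D 1/8

Answer: C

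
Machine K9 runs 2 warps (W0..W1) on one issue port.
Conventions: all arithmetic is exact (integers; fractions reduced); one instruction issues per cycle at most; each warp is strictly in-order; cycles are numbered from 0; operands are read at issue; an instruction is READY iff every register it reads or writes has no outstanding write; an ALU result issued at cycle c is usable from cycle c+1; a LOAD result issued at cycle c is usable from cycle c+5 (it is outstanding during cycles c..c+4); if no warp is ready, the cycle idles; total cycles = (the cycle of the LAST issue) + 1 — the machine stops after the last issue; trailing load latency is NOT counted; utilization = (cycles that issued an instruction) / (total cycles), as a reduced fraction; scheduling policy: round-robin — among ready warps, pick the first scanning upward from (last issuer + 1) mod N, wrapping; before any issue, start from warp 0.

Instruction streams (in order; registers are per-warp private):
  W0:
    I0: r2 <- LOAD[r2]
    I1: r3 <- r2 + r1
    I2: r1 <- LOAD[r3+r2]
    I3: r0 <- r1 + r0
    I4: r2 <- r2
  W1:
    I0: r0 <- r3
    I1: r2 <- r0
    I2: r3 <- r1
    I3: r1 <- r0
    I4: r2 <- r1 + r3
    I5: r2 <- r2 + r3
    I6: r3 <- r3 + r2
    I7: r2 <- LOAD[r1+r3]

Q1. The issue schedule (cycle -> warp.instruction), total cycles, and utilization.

cycle 0: W0.I0
cycle 1: W1.I0
cycle 2: W1.I1
cycle 3: W1.I2
cycle 4: W1.I3
cycle 5: W0.I1
cycle 6: W1.I4
cycle 7: W0.I2
cycle 8: W1.I5
cycle 9: W1.I6
cycle 10: W1.I7
cycle 11: idle
cycle 12: W0.I3
cycle 13: W0.I4

Answer: 14 cycles, utilization 13/14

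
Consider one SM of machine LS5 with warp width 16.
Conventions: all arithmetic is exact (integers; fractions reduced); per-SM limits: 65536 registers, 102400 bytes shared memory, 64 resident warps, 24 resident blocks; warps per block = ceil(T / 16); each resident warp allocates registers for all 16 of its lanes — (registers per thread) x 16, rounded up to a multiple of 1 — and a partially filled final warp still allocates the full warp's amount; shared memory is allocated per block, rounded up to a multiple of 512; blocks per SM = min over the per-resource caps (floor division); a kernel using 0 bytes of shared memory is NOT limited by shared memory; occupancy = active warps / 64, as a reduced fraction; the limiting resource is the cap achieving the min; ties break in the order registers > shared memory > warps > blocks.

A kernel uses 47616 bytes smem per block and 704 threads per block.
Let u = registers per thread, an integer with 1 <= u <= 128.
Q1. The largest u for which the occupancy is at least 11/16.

Answer: u = 93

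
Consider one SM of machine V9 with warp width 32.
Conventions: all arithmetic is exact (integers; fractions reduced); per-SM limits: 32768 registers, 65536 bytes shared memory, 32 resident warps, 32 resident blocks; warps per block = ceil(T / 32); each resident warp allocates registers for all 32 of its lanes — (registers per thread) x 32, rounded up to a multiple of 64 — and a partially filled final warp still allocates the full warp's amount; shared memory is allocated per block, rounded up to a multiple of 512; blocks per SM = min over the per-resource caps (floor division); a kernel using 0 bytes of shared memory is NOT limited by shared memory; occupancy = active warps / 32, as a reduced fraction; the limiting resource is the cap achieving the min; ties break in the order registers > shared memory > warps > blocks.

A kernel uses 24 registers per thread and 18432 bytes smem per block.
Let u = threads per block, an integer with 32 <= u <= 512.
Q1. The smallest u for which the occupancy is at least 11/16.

Answer: u = 225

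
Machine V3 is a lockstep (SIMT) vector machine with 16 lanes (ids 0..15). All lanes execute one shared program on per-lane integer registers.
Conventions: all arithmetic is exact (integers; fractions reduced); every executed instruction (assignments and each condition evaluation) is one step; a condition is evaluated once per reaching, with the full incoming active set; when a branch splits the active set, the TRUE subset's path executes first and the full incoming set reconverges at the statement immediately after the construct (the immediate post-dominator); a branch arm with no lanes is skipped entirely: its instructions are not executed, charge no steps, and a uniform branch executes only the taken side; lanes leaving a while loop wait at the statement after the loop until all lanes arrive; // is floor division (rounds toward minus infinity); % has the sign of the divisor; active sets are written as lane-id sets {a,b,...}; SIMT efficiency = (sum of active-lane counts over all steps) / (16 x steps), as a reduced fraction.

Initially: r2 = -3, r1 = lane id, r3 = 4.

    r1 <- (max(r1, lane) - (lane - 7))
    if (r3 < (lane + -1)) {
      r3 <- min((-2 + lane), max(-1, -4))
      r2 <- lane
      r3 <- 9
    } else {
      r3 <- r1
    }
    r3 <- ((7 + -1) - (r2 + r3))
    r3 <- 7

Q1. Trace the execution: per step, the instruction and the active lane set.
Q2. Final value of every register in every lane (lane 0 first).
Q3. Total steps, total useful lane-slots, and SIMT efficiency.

step 0: r1 <- (max(r1, lane) - (lane - 7)) {0,1,2,3,4,5,6,7,8,9,10,11,12,13,14,15}
step 1: eval (r3 < (lane + -1))      {0,1,2,3,4,5,6,7,8,9,10,11,12,13,14,15}
step 2: r3 <- min((-2 + lane), max(-1, -4)) {6,7,8,9,10,11,12,13,14,15}
step 3: r2 <- lane                   {6,7,8,9,10,11,12,13,14,15}
step 4: r3 <- 9                      {6,7,8,9,10,11,12,13,14,15}
step 5: r3 <- r1                     {0,1,2,3,4,5}
step 6: r3 <- ((7 + -1) - (r2 + r3)) {0,1,2,3,4,5,6,7,8,9,10,11,12,13,14,15}
step 7: r3 <- 7                      {0,1,2,3,4,5,6,7,8,9,10,11,12,13,14,15}

Answer: 8 steps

r2: -3,-3,-3,-3,-3,-3,6,7,8,9,10,11,12,13,14,15
r1: 7,7,7,7,7,7,7,7,7,7,7,7,7,7,7,7
r3: 7,7,7,7,7,7,7,7,7,7,7,7,7,7,7,7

steps = 8; useful = 100; efficiency = 100/128 = 25/32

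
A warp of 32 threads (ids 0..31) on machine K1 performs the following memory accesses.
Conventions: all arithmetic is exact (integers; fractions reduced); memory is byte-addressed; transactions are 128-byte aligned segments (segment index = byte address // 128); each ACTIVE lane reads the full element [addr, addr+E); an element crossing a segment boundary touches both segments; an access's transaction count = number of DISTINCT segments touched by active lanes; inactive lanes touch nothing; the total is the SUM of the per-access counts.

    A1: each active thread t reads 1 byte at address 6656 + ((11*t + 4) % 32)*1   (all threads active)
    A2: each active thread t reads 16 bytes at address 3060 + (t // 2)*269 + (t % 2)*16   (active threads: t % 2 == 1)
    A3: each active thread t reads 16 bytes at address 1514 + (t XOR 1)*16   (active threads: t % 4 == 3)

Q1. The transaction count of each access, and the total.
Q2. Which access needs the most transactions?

A1: 1 transaction
A2: 17 transactions
A3: 4 transactions

Answer: 1,17,4; total 22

Answer: A2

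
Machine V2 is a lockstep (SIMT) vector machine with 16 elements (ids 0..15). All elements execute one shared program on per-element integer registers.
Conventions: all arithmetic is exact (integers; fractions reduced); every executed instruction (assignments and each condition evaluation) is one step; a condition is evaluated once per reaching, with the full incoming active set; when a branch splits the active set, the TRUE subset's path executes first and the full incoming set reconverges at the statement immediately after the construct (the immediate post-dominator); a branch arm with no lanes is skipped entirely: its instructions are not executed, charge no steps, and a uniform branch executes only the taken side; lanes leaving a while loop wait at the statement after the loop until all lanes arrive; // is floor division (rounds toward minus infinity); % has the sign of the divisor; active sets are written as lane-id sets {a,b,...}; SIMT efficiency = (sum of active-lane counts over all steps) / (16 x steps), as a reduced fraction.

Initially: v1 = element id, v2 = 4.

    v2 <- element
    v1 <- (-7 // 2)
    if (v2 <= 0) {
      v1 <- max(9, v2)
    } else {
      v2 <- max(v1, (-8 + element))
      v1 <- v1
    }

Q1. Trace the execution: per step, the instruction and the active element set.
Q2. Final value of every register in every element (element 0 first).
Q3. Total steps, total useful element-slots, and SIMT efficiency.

step 0: v2 <- element                {0,1,2,3,4,5,6,7,8,9,10,11,12,13,14,15}
step 1: v1 <- (-7 // 2)              {0,1,2,3,4,5,6,7,8,9,10,11,12,13,14,15}
step 2: eval (v2 <= 0)               {0,1,2,3,4,5,6,7,8,9,10,11,12,13,14,15}
step 3: v1 <- max(9, v2)             {0}
step 4: v2 <- max(v1, (-8 + element)) {1,2,3,4,5,6,7,8,9,10,11,12,13,14,15}
step 5: v1 <- v1                     {1,2,3,4,5,6,7,8,9,10,11,12,13,14,15}

Answer: 6 steps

v1: 9,-4,-4,-4,-4,-4,-4,-4,-4,-4,-4,-4,-4,-4,-4,-4
v2: 0,-4,-4,-4,-4,-3,-2,-1,0,1,2,3,4,5,6,7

steps = 6; useful = 79; efficiency = 79/96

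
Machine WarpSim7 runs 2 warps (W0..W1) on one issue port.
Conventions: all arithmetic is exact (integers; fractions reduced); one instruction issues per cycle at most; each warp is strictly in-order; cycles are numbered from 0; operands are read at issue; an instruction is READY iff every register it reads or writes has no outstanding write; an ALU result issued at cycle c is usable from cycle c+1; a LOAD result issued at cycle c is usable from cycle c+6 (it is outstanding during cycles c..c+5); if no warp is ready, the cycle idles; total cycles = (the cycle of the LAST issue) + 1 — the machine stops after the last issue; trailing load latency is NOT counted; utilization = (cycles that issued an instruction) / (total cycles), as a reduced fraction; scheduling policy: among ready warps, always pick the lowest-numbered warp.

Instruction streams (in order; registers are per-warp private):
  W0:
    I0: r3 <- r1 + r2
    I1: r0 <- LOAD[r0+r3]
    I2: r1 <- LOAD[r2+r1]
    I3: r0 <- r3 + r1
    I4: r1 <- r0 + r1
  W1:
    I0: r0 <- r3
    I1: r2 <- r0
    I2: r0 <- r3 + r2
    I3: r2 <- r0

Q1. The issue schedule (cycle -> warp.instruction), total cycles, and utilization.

cycle 0: W0.I0
cycle 1: W0.I1
cycle 2: W0.I2
cycle 3: W1.I0
cycle 4: W1.I1
cycle 5: W1.I2
cycle 6: W1.I3
cycle 7: idle
cycle 8: W0.I3
cycle 9: W0.I4

Answer: 10 cycles, utilization 9/10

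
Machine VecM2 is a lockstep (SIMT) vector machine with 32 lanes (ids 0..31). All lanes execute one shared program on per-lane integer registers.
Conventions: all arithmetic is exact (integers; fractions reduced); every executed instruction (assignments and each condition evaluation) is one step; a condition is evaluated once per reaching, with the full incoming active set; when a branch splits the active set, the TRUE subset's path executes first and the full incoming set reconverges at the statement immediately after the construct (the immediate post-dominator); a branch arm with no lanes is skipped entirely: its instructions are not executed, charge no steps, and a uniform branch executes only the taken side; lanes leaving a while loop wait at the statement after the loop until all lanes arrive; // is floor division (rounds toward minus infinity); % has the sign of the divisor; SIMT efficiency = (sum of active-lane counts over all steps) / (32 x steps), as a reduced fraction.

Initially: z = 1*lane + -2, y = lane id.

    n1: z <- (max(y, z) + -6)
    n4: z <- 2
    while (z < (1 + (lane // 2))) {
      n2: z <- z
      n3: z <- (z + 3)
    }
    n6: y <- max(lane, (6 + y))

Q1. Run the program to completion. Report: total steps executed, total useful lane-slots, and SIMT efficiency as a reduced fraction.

Answer: 19 steps, 368 useful, 23/38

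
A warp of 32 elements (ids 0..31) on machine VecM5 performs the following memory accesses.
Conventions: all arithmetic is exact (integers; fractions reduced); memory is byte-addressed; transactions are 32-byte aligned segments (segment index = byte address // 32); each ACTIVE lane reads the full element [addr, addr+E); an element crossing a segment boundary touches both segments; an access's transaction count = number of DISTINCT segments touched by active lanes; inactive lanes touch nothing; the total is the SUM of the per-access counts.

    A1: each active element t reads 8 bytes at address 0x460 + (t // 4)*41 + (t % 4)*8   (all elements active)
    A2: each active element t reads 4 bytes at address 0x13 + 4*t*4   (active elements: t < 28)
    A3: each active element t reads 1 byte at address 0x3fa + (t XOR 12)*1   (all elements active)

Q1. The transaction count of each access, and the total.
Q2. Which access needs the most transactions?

A1: 10 transactions
A2: 15 transactions
A3: 2 transactions

Answer: 10,15,2; total 27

Answer: A2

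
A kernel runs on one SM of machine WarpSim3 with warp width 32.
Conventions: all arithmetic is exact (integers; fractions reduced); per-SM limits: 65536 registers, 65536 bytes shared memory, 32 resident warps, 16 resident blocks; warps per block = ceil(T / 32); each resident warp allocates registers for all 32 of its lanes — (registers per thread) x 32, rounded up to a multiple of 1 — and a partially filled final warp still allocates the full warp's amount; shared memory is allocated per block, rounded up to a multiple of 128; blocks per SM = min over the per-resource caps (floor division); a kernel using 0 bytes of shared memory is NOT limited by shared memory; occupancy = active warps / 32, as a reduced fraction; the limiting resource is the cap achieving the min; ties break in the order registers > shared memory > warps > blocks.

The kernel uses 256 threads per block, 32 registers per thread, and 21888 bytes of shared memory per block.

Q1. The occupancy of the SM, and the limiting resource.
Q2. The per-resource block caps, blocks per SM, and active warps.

Answer: occupancy 1/2, limited by shared memory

registers: 8 blocks
shared memory: 2 blocks
warps: 4 blocks
blocks: 16 blocks

Answer: 2 blocks, 16 active warps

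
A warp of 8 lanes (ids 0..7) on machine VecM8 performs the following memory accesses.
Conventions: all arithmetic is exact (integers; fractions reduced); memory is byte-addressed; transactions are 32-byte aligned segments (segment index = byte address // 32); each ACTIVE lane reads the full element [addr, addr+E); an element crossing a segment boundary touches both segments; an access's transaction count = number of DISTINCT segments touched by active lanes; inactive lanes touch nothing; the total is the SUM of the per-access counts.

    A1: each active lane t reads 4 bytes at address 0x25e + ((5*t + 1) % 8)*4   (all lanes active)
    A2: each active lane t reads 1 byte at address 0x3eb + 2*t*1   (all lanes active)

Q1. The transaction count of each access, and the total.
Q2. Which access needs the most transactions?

A1: 2 transactions
A2: 1 transaction

Answer: 2,1; total 3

Answer: A1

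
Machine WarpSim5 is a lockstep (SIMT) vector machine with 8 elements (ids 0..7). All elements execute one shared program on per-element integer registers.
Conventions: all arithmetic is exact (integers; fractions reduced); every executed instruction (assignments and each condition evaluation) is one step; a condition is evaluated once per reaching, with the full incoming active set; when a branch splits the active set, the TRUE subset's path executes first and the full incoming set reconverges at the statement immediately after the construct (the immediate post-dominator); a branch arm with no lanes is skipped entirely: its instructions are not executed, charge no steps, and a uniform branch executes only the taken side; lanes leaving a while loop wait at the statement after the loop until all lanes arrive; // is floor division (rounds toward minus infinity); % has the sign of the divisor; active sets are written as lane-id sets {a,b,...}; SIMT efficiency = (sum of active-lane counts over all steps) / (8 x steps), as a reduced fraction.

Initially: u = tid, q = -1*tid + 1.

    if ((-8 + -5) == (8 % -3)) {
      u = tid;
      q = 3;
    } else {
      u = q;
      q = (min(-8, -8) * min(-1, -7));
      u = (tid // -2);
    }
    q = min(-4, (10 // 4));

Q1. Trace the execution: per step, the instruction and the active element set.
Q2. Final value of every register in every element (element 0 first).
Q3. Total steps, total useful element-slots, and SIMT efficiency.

step 0: eval ((-8 + -5) == (8 % -3)) {0,1,2,3,4,5,6,7}
step 1: u <- q                       {0,1,2,3,4,5,6,7}
step 2: q <- (min(-8, -8) * min(-1, -7)) {0,1,2,3,4,5,6,7}
step 3: u <- (tid // -2)             {0,1,2,3,4,5,6,7}
step 4: q <- min(-4, (10 // 4))      {0,1,2,3,4,5,6,7}

Answer: 5 steps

u: 0,-1,-1,-2,-2,-3,-3,-4
q: -4,-4,-4,-4,-4,-4,-4,-4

steps = 5; useful = 40; efficiency = 40/40 = 1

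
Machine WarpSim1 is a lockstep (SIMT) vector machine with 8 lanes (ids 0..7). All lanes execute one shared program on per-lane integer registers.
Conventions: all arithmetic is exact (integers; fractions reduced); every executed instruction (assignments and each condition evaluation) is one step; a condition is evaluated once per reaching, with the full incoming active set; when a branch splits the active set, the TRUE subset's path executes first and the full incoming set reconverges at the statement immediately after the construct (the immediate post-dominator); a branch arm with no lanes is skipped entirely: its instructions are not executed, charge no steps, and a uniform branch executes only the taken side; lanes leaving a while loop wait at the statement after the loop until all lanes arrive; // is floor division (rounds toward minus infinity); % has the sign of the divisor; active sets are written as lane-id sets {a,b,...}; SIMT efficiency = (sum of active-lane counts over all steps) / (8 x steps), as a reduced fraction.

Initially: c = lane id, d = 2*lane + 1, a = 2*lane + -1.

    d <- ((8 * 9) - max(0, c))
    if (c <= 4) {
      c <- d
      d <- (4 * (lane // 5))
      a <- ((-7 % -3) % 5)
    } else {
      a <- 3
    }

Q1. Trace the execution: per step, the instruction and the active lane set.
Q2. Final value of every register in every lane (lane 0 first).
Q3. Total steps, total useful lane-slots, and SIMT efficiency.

step 0: d <- ((8 * 9) - max(0, c))   {0,1,2,3,4,5,6,7}
step 1: eval (c <= 4)                {0,1,2,3,4,5,6,7}
step 2: c <- d                       {0,1,2,3,4}
step 3: d <- (4 * (lane // 5))       {0,1,2,3,4}
step 4: a <- ((-7 % -3) % 5)         {0,1,2,3,4}
step 5: a <- 3                       {5,6,7}

Answer: 6 steps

c: 72,71,70,69,68,5,6,7
d: 0,0,0,0,0,67,66,65
a: 4,4,4,4,4,3,3,3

steps = 6; useful = 34; efficiency = 34/48 = 17/24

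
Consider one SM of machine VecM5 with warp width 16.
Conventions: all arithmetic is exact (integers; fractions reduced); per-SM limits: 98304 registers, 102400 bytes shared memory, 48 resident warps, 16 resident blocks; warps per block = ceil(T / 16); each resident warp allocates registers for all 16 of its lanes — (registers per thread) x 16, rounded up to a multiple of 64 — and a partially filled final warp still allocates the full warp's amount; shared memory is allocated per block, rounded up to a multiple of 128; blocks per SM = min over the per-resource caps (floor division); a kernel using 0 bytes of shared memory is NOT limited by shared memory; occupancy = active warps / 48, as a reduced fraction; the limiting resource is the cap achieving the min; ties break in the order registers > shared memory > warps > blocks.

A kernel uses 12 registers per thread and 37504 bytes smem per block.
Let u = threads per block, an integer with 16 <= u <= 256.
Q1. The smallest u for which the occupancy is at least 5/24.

Answer: u = 65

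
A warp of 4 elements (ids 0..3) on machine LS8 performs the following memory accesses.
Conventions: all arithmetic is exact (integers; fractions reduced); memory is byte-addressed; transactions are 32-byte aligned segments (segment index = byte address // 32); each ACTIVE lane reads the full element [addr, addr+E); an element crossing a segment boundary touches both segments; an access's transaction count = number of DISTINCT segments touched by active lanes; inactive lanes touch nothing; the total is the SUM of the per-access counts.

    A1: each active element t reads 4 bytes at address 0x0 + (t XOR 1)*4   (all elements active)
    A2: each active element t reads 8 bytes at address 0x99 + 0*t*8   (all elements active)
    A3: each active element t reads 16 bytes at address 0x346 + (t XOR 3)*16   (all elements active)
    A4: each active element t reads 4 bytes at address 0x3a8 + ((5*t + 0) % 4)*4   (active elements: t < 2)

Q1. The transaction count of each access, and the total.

A1: 1 transaction
A2: 2 transactions
A3: 3 transactions
A4: 1 transaction

Answer: 1,2,3,1; total 7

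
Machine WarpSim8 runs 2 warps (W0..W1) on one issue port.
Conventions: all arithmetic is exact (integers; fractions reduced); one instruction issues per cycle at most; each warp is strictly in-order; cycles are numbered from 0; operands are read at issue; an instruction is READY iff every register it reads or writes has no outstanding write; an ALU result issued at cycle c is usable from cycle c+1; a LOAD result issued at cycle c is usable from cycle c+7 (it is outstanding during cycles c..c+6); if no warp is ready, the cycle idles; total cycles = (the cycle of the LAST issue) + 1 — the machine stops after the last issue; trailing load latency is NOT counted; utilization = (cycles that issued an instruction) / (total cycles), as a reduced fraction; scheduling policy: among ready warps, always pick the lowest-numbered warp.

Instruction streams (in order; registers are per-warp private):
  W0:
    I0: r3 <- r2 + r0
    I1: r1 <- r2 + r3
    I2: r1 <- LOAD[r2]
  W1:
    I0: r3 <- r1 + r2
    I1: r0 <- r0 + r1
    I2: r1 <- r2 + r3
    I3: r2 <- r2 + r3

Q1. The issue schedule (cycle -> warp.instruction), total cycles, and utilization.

cycle 0: W0.I0
cycle 1: W0.I1
cycle 2: W0.I2
cycle 3: W1.I0
cycle 4: W1.I1
cycle 5: W1.I2
cycle 6: W1.I3

Answer: 7 cycles, utilization 1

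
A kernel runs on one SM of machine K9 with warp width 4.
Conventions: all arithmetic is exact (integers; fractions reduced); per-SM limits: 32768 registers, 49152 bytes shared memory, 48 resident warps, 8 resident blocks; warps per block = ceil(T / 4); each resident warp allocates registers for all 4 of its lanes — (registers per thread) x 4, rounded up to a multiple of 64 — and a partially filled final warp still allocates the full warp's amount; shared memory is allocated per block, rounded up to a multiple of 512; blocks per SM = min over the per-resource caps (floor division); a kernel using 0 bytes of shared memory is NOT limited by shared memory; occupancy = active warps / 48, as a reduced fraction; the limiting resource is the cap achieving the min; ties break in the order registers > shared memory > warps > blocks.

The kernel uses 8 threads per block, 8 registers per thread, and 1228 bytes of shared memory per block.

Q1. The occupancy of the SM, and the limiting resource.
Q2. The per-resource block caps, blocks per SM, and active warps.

Answer: occupancy 1/3, limited by blocks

registers: 256 blocks
shared memory: 32 blocks
warps: 24 blocks
blocks: 8 blocks

Answer: 8 blocks, 16 active warps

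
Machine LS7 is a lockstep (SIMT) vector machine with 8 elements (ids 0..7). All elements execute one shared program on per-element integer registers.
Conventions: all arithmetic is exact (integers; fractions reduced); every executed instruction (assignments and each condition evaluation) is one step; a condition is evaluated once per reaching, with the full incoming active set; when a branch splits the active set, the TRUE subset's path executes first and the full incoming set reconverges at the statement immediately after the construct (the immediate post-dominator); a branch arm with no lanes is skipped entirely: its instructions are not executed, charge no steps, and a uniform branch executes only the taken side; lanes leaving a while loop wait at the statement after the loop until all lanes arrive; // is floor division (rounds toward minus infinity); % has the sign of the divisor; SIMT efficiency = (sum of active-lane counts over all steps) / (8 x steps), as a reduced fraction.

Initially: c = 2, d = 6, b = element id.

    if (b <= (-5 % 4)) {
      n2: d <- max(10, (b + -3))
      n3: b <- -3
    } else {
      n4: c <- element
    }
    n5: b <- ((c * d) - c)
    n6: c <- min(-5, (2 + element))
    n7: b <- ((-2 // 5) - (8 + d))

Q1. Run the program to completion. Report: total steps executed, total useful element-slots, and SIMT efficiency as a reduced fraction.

Answer: 7 steps, 44 useful, 11/14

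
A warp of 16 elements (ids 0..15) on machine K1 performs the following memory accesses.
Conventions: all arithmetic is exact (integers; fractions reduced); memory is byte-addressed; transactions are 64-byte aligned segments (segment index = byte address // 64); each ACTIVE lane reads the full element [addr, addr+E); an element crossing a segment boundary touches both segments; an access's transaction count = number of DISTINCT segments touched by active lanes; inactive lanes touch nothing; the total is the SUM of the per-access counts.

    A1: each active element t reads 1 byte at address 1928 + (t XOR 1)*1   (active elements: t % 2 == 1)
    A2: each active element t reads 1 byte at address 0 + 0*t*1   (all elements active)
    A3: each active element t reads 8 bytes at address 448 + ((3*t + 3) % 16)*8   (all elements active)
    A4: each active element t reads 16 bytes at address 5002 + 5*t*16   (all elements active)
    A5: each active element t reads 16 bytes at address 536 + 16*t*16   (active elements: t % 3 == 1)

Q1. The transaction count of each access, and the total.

A1: 1 transaction
A2: 1 transaction
A3: 2 transactions
A4: 20 transactions
A5: 5 transactions

Answer: 1,1,2,20,5; total 29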